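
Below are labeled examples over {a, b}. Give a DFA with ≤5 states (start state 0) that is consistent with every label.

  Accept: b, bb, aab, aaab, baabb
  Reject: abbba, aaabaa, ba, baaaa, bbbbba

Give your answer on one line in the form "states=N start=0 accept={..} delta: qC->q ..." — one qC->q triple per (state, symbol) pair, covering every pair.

states=2 start=0 accept={1} delta: 0a->0 0b->1 1a->0 1b->1

State merging on the prefix tree: take the shortest (then alphabetical) example prefix whose next move is undefined and point that move at state 0, else 1, else 2, ...; a target is out if some Accept/Reject pair would then sit in one state with the same input left (inseparable). If every existing state is out, open a new one.
a: 0a undefined. 0a->0: ok.
b: 0b undefined. 0b->0: no, b/abbba meet in 0. Open state 1: 0b->1.
ba: 1a undefined. 1a->0: ok.
bb: 1b undefined. 1b->0: no, bb/abbba meet in 0. 1b->1: ok.
All examples now run through 2 states with every (state, symbol) defined. Accept strings end in {1}, Reject strings end in {0}; accept={1}.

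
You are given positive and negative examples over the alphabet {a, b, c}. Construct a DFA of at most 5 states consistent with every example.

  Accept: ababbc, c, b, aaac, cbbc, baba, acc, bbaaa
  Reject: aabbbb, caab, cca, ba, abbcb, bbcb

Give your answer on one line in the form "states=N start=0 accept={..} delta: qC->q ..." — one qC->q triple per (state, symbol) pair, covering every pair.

states=3 start=0 accept={1} delta: 0a->0 0b->1 0c->1 1a->2 1b->2 1c->1 2a->1 2b->2 2c->1

State merging on the prefix tree: take the shortest (then alphabetical) example prefix whose next move is undefined and point that move at state 0, else 1, else 2, ...; a target is out if some Accept/Reject pair would then sit in one state with the same input left (inseparable). If every existing state is out, open a new one.
a: 0a undefined. 0a->0: ok.
b: 0b undefined. 0b->0: no, b/aabbbb meet in 0. Open state 1: 0b->1.
c: 0c undefined. 0c->0: no, c/cca meet in 0. 0c->1: ok.
ba: 1a undefined. 1a->0: no, c/caab meet in 1. 1a->1: no, c/ba meet in 1. Open state 2: 1a->2.
bb: 1b undefined. 1b->0: no, bbaaa/aabbbb meet in 0. 1b->1: no, c/aabbbb meet in 1. 1b->2: ok.
cc: 1c undefined. 1c->0: no, acc/cca meet in 0. 1c->1: ok.
bab: 2b undefined. 2b->0: no, ababbc/aabbbb meet in 1. 2b->1: no, baba/aabbbb meet in 2. 2b->2: ok.
bba: 2a undefined. 2a->0: no, c/caab meet in 1. 2a->1: ok.
bbc: 2c undefined. 2c->0: no, c/abbcb meet in 1. 2c->1: ok.
All examples now run through 3 states with every (state, symbol) defined. Accept strings end in {1}, Reject strings end in {2}; accept={1}.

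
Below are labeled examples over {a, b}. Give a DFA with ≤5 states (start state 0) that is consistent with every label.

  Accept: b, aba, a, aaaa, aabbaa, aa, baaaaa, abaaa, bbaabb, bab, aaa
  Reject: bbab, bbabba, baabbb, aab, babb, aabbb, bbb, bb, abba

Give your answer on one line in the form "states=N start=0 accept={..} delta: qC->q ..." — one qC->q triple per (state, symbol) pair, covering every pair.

State merging on the prefix tree: take the shortest (then alphabetical) example prefix whose next move is undefined and point that move at state 0, else 1, else 2, ...; a target is out if some Accept/Reject pair would then sit in one state with the same input left (inseparable). If every existing state is out, open a new one.
a: 0a undefined. 0a->0: no, b/aab meet in 0 with "b" left. Open state 1: 0a->1.
b: 0b undefined. 0b->0: no, b/bbb meet in 0. 0b->1: no, bab/aab meet in 1 with "ab" left. Open state 2: 0b->2.
aa: 1a undefined. 1a->0: no, b/aab meet in 2. 1a->1: ok.
ab: 1b undefined. 1b->0: ok.
ba: 2a undefined. 2a->0: ok.
bb: 2b undefined. 2b->0: no, b/bbb meet in 2. 2b->1: no, aba/baabbb meet in 1. 2b->2: no, b/bbab meet in 2. Open state 3: 2b->3.
bba: 3a undefined. 3a->0: no, b/bbab meet in 2. 3a->1: ok.
bbb: 3b undefined. 3b->0: ok.
All examples now run through 4 states with every (state, symbol) defined. Accept strings end in {1,2}, Reject strings end in {0,3}; accept={1,2}.

states=4 start=0 accept={1,2} delta: 0a->1 0b->2 1a->1 1b->0 2a->0 2b->3 3a->1 3b->0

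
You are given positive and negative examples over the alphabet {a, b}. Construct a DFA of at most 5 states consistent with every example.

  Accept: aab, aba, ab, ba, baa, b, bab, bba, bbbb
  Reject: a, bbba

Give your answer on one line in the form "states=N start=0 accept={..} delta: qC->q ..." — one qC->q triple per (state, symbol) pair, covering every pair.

Grow the machine one transition at a time. Run the examples from 0; the earliest place one falls off (shortest prefix, ties alphabetical) gets sent to the lowest-numbered state that keeps every Accept/Reject pair distinguishable — a pair clashes when both reach the same state with identical unread suffix — and to a fresh state only if none does.
a: 0a undefined. 0a->0: ok.
b: 0b undefined. 0b->0: no, aab/a meet in 0. Open state 1: 0b->1.
ba: 1a undefined. 1a->0: no, aba/a meet in 0. 1a->1: ok.
bb: 1b undefined. 1b->0: no, aab/bbba meet in 1. 1b->1: no, aab/bbba meet in 1. Open state 2: 1b->2.
bba: 2a undefined. 2a->0: no, bba/a meet in 0. 2a->1: ok.
bbb: 2b undefined. 2b->0: ok.
All examples now run through 3 states with every (state, symbol) defined. Accept strings end in {1,2}, Reject strings end in {0}; accept={1,2}.

states=3 start=0 accept={1,2} delta: 0a->0 0b->1 1a->1 1b->2 2a->1 2b->0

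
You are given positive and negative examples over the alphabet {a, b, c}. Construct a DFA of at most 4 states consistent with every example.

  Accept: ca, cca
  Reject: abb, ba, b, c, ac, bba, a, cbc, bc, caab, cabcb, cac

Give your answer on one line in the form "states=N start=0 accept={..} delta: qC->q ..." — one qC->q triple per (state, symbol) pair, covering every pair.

State merging on the prefix tree: take the shortest (then alphabetical) example prefix whose next move is undefined and point that move at state 0, else 1, else 2, ...; a target is out if some Accept/Reject pair would then sit in one state with the same input left (inseparable). If every existing state is out, open a new one.
a: 0a undefined. 0a->0: ok.
b: 0b undefined. 0b->0: ok.
c: 0c undefined. 0c->0: no, ca/abb meet in 0. Open state 1: 0c->1.
ca: 1a undefined. 1a->0: no, ca/abb meet in 0. 1a->1: no, ca/c meet in 1. Open state 2: 1a->2.
cb: 1b undefined. 1b->0: ok.
cc: 1c undefined. 1c->0: no, cca/abb meet in 0. 1c->1: ok.
caa: 2a undefined. 2a->0: ok.
cab: 2b undefined. 2b->0: ok.
cac: 2c undefined. 2c->0: ok.
All examples now run through 3 states with every (state, symbol) defined. Accept strings end in {2}, Reject strings end in {0,1}; accept={2}.

states=3 start=0 accept={2} delta: 0a->0 0b->0 0c->1 1a->2 1b->0 1c->1 2a->0 2b->0 2c->0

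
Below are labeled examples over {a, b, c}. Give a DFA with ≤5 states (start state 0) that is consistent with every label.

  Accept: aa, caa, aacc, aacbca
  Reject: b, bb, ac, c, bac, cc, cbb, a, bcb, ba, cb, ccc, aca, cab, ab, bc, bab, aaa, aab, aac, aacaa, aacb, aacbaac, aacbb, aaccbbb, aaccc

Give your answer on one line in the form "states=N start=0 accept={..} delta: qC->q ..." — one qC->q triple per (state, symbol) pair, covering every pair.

states=5 start=0 accept={2,4} delta: 0a->1 0b->0 0c->0 1a->2 1b->0 1c->0 2a->0 2b->0 2c->3 3a->0 3b->3 3c->4 4a->2 4b->0 4c->0

Grow the machine one transition at a time. Run the examples from 0; the earliest place one falls off (shortest prefix, ties alphabetical) gets sent to the lowest-numbered state that keeps every Accept/Reject pair distinguishable — a pair clashes when both reach the same state with identical unread suffix — and to a fresh state only if none does.
a: 0a undefined. 0a->0: no, aa/a meet in 0. Open state 1: 0a->1.
b: 0b undefined. 0b->0: ok.
c: 0c undefined. 0c->0: ok.
aa: 1a undefined. 1a->0: no, aa/b meet in 0. 1a->1: no, aa/a meet in 1. Open state 2: 1a->2.
ab: 1b undefined. 1b->0: ok.
ac: 1c undefined. 1c->0: ok.
aaa: 2a undefined. 2a->0: ok.
aab: 2b undefined. 2b->0: ok.
aac: 2c undefined. 2c->0: no, aa/aacaa meet in 2. 2c->1: no, aacc/b meet in 0. 2c->2: no, aa/aac meet in 2. Open state 3: 2c->3.
aaca: 3a undefined. 3a->0: ok.
aacb: 3b undefined. 3b->0: no, aacbca/a meet in 1. 3b->1: no, aacbca/a meet in 1. 3b->2: no, aa/aacb meet in 2. 3b->3: ok.
aacc: 3c undefined. 3c->0: no, aacc/b meet in 0. 3c->1: no, aacc/a meet in 1. 3c->2: no, aacbca/b meet in 0. 3c->3: no, aacc/aac meet in 3. Open state 4: 3c->4.
aaccb: 4b undefined. 4b->0: ok.
aaccc: 4c undefined. 4c->0: ok.
aacbca: 4a undefined. 4a->0: no, aacbca/b meet in 0. 4a->1: no, aacbca/a meet in 1. 4a->2: ok.
All examples now run through 5 states with every (state, symbol) defined. Accept strings end in {2,4}, Reject strings end in {0,1,3}; accept={2,4}.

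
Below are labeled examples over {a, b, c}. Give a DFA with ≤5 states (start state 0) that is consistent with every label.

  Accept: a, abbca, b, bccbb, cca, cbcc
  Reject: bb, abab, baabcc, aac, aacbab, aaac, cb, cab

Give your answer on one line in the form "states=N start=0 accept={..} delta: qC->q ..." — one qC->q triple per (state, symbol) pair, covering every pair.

Fold the examples into a partial DFA from state 0: repeatedly fix the first undefined (state, symbol) met by the shortest-then-alphabetical prefix, trying targets in increasing order and rejecting any under which an Accept and a Reject string meet in one state with the same remainder; add a state when all current targets are rejected. Accepting states are where Accept strings end.
a: 0a undefined. 0a->0: ok.
b: 0b undefined. 0b->0: no, a/bb meet in 0. Open state 1: 0b->1.
c: 0c undefined. 0c->0: no, a/aac meet in 0. 0c->1: no, b/aac meet in 1. Open state 2: 0c->2.
ba: 1a undefined. 1a->0: no, b/abab meet in 1. 1a->1: ok.
bb: 1b undefined. 1b->0: no, a/bb meet in 0. 1b->1: no, b/bb meet in 1. 1b->2: ok.
bc: 1c undefined. 1c->0: ok.
ca: 2a undefined. 2a->0: no, b/cab meet in 1. 2a->1: ok.
cb: 2b undefined. 2b->0: no, a/cb meet in 0. 2b->1: no, b/cb meet in 1. 2b->2: no, bccbb/bb meet in 2. Open state 3: 2b->3.
cc: 2c undefined. 2c->0: ok.
cbc: 3c undefined. 3c->0: no, cbcc/bb meet in 2. 3c->1: ok.
aacba: 3a undefined. 3a->0: no, b/aacbab meet in 1. 3a->1: ok.
bccbb: 3b undefined. 3b->0: ok.
All examples now run through 4 states with every (state, symbol) defined. Accept strings end in {0,1}, Reject strings end in {2,3}; accept={0,1}.

states=4 start=0 accept={0,1} delta: 0a->0 0b->1 0c->2 1a->1 1b->2 1c->0 2a->1 2b->3 2c->0 3a->1 3b->0 3c->1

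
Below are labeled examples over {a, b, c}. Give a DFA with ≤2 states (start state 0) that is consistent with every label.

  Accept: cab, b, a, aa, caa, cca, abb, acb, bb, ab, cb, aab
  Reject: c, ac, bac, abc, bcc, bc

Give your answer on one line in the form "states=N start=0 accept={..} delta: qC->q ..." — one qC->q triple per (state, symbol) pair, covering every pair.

State merging on the prefix tree: take the shortest (then alphabetical) example prefix whose next move is undefined and point that move at state 0, else 1, else 2, ...; a target is out if some Accept/Reject pair would then sit in one state with the same input left (inseparable). If every existing state is out, open a new one.
a: 0a undefined. 0a->0: ok.
b: 0b undefined. 0b->0: ok.
c: 0c undefined. 0c->0: no, cab/c meet in 0. Open state 1: 0c->1.
ca: 1a undefined. 1a->0: ok.
cb: 1b undefined. 1b->0: ok.
cc: 1c undefined. 1c->0: no, cab/bcc meet in 0. 1c->1: ok.
All examples now run through 2 states with every (state, symbol) defined. Accept strings end in {0}, Reject strings end in {1}; accept={0}.

states=2 start=0 accept={0} delta: 0a->0 0b->0 0c->1 1a->0 1b->0 1c->1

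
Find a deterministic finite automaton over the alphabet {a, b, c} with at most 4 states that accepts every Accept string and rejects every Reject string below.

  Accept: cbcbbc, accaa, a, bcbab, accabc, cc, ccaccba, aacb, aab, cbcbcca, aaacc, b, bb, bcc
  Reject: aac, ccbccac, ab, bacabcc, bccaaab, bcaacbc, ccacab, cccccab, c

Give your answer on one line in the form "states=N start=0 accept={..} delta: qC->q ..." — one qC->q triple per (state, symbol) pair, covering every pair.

State merging on the prefix tree: take the shortest (then alphabetical) example prefix whose next move is undefined and point that move at state 0, else 1, else 2, ...; a target is out if some Accept/Reject pair would then sit in one state with the same input left (inseparable). If every existing state is out, open a new one.
a: 0a undefined. 0a->0: no, aab/ab meet in 0 with "b" left. Open state 1: 0a->1.
b: 0b undefined. 0b->0: ok.
c: 0c undefined. 0c->0: no, cbcbbc/c meet in 0. 0c->1: no, a/c meet in 1. Open state 2: 0c->2.
aa: 1a undefined. 1a->0: ok.
ab: 1b undefined. 1b->0: no, aab/ab meet in 0. 1b->1: no, a/ab meet in 1. 1b->2: ok.
ac: 1c undefined. 1c->0: no, aaacc/aac meet in 2. 1c->1: no, accabc/aac meet in 2. 1c->2: ok.
cb: 2b undefined. 2b->0: no, cbcbbc/aac meet in 2. 2b->1: ok.
cc: 2c undefined. 2c->0: ok.
bca: 2a undefined. 2a->0: no, cbcbbc/bacabcc meet in 0. 2a->1: ok.
All examples now run through 3 states with every (state, symbol) defined. Accept strings end in {0,1}, Reject strings end in {2}; accept={0,1}.

states=3 start=0 accept={0,1} delta: 0a->1 0b->0 0c->2 1a->0 1b->2 1c->2 2a->1 2b->1 2c->0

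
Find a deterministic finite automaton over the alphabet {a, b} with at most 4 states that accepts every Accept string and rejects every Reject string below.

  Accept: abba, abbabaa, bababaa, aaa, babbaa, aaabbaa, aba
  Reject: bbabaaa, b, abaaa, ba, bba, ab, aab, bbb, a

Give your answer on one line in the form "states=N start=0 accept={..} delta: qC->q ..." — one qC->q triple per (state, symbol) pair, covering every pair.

states=4 start=0 accept={2,3} delta: 0a->1 0b->0 1a->2 1b->1 2a->3 2b->0 3a->0 3b->0

State merging on the prefix tree: take the shortest (then alphabetical) example prefix whose next move is undefined and point that move at state 0, else 1, else 2, ...; a target is out if some Accept/Reject pair would then sit in one state with the same input left (inseparable). If every existing state is out, open a new one.
a: 0a undefined. 0a->0: no, abba/bba meet in 0 with "bba" left. Open state 1: 0a->1.
b: 0b undefined. 0b->0: ok.
aa: 1a undefined. 1a->0: no, aaa/ba meet in 1. 1a->1: no, aaa/ba meet in 1. Open state 2: 1a->2.
ab: 1b undefined. 1b->0: no, abba/ba meet in 1. 1b->1: ok.
aaa: 2a undefined. 2a->0: no, aaa/b meet in 0. 2a->1: no, abba/bbabaaa meet in 2. 2a->2: no, abba/bbabaaa meet in 2. Open state 3: 2a->3.
aab: 2b undefined. 2b->0: ok.
aaab: 3b undefined. 3b->0: ok.
abaaa: 3a undefined. 3a->0: ok.
All examples now run through 4 states with every (state, symbol) defined. Accept strings end in {2,3}, Reject strings end in {0,1}; accept={2,3}.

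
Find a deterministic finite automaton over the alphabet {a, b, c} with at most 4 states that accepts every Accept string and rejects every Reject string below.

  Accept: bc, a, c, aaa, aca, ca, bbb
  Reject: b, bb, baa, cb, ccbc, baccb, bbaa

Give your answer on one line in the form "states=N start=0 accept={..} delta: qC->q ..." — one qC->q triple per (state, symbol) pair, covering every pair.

Grow the machine one transition at a time. Run the examples from 0; the earliest place one falls off (shortest prefix, ties alphabetical) gets sent to the lowest-numbered state that keeps every Accept/Reject pair distinguishable — a pair clashes when both reach the same state with identical unread suffix — and to a fresh state only if none does.
a: 0a undefined. 0a->0: ok.
b: 0b undefined. 0b->0: no, a/b meet in 0. Open state 1: 0b->1.
c: 0c undefined. 0c->0: no, bc/ccbc meet in 1 with "c" left. 0c->1: no, c/b meet in 1. Open state 2: 0c->2.
ba: 1a undefined. 1a->0: no, a/baa meet in 0. 1a->1: ok.
bb: 1b undefined. 1b->0: no, a/bb meet in 0. 1b->1: no, bbb/b meet in 1. 1b->2: no, c/bb meet in 2. Open state 3: 1b->3.
bc: 1c undefined. 1c->0: ok.
ca: 2a undefined. 2a->0: ok.
cb: 2b undefined. 2b->0: no, bc/cb meet in 0. 2b->1: ok.
cc: 2c undefined. 2c->0: no, bc/ccbc meet in 0. 2c->1: ok.
bba: 3a undefined. 3a->0: no, bc/bbaa meet in 0. 3a->1: ok.
bbb: 3b undefined. 3b->0: ok.
ccbc: 3c undefined. 3c->0: no, bc/ccbc meet in 0. 3c->1: ok.
All examples now run through 4 states with every (state, symbol) defined. Accept strings end in {0,2}, Reject strings end in {1,3}; accept={0,2}.

states=4 start=0 accept={0,2} delta: 0a->0 0b->1 0c->2 1a->1 1b->3 1c->0 2a->0 2b->1 2c->1 3a->1 3b->0 3c->1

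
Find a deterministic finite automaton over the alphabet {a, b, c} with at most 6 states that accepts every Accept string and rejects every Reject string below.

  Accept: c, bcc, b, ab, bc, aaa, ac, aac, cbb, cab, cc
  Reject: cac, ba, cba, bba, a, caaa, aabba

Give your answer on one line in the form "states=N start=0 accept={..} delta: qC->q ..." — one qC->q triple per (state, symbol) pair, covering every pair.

states=4 start=0 accept={0,2,3} delta: 0a->1 0b->0 0c->2 1a->2 1b->0 1c->0 2a->3 2b->0 2c->0 3a->0 3b->0 3c->1

State merging on the prefix tree: take the shortest (then alphabetical) example prefix whose next move is undefined and point that move at state 0, else 1, else 2, ...; a target is out if some Accept/Reject pair would then sit in one state with the same input left (inseparable). If every existing state is out, open a new one.
a: 0a undefined. 0a->0: no, aaa/a meet in 0. Open state 1: 0a->1.
b: 0b undefined. 0b->0: ok.
c: 0c undefined. 0c->0: no, aaa/caaa meet in 1 with "aa" left. 0c->1: no, c/ba meet in 1. Open state 2: 0c->2.
aa: 1a undefined. 1a->0: no, aaa/ba meet in 1. 1a->1: no, aaa/ba meet in 1. 1a->2: ok.
ab: 1b undefined. 1b->0: ok.
ac: 1c undefined. 1c->0: ok.
ca: 2a undefined. 2a->0: no, c/cac meet in 2. 2a->1: no, b/cac meet in 0. 2a->2: no, c/caaa meet in 2. Open state 3: 2a->3.
cb: 2b undefined. 2b->0: ok.
cc: 2c undefined. 2c->0: ok.
caa: 3a undefined. 3a->0: ok.
cab: 3b undefined. 3b->0: ok.
cac: 3c undefined. 3c->0: no, bcc/cac meet in 0. 3c->1: ok.
All examples now run through 4 states with every (state, symbol) defined. Accept strings end in {0,2,3}, Reject strings end in {1}; accept={0,2,3}.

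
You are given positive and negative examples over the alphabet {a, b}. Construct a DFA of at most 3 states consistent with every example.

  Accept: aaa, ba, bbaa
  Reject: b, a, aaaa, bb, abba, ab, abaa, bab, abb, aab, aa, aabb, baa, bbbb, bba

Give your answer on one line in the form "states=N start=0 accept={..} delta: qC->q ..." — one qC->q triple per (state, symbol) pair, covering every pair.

State merging on the prefix tree: take the shortest (then alphabetical) example prefix whose next move is undefined and point that move at state 0, else 1, else 2, ...; a target is out if some Accept/Reject pair would then sit in one state with the same input left (inseparable). If every existing state is out, open a new one.
a: 0a undefined. 0a->0: no, aaa/a meet in 0. Open state 1: 0a->1.
b: 0b undefined. 0b->0: no, ba/a meet in 1. 0b->1: no, aaa/baa meet in 1 with "aa" left. Open state 2: 0b->2.
aa: 1a undefined. 1a->0: no, aaa/a meet in 1. 1a->1: no, aaa/a meet in 1. 1a->2: ok.
ab: 1b undefined. 1b->0: no, aaa/abba meet in 2 with "a" left. 1b->1: no, aaa/abaa meet in 2 with "a" left. 1b->2: ok.
ba: 2a undefined. 2a->0: ok.
bb: 2b undefined. 2b->0: no, aaa/bb meet in 0. 2b->1: ok.
All examples now run through 3 states with every (state, symbol) defined. Accept strings end in {0}, Reject strings end in {1,2}; accept={0}.

states=3 start=0 accept={0} delta: 0a->1 0b->2 1a->2 1b->2 2a->0 2b->1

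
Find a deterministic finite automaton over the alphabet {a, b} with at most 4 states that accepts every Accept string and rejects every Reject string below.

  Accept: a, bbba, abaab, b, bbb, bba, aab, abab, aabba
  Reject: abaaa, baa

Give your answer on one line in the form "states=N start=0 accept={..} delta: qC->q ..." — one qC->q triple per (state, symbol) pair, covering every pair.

Fold the examples into a partial DFA from state 0: repeatedly fix the first undefined (state, symbol) met by the shortest-then-alphabetical prefix, trying targets in increasing order and rejecting any under which an Accept and a Reject string meet in one state with the same remainder; add a state when all current targets are rejected. Accepting states are where Accept strings end.
a: 0a undefined. 0a->0: ok.
b: 0b undefined. 0b->0: no, a/abaaa meet in 0. Open state 1: 0b->1.
ba: 1a undefined. 1a->0: no, a/abaaa meet in 0. 1a->1: no, b/abaaa meet in 1. Open state 2: 1a->2.
bb: 1b undefined. 1b->0: ok.
baa: 2a undefined. 2a->0: no, a/abaaa meet in 0. 2a->1: no, bbba/abaaa meet in 2. 2a->2: no, bbba/abaaa meet in 2. Open state 3: 2a->3.
abab: 2b undefined. 2b->0: ok.
abaaa: 3a undefined. 3a->0: no, a/abaaa meet in 0. 3a->1: no, b/abaaa meet in 1. 3a->2: no, bbba/abaaa meet in 2. 3a->3: ok.
abaab: 3b undefined. 3b->0: ok.
All examples now run through 4 states with every (state, symbol) defined. Accept strings end in {0,1,2}, Reject strings end in {3}; accept={0,1,2}.

states=4 start=0 accept={0,1,2} delta: 0a->0 0b->1 1a->2 1b->0 2a->3 2b->0 3a->3 3b->0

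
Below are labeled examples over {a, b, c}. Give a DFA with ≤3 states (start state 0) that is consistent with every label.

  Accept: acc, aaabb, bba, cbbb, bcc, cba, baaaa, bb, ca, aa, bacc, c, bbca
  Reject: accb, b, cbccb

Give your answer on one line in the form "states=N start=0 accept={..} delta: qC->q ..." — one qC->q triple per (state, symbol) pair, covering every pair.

State merging on the prefix tree: take the shortest (then alphabetical) example prefix whose next move is undefined and point that move at state 0, else 1, else 2, ...; a target is out if some Accept/Reject pair would then sit in one state with the same input left (inseparable). If every existing state is out, open a new one.
a: 0a undefined. 0a->0: ok.
b: 0b undefined. 0b->0: no, aaabb/b meet in 0. Open state 1: 0b->1.
c: 0c undefined. 0c->0: ok.
ba: 1a undefined. 1a->0: ok.
bb: 1b undefined. 1b->0: no, cbbb/accb meet in 1. 1b->1: no, aaabb/accb meet in 1. Open state 2: 1b->2.
bc: 1c undefined. 1c->0: ok.
bba: 2a undefined. 2a->0: ok.
bbc: 2c undefined. 2c->0: ok.
cbbb: 2b undefined. 2b->0: ok.
All examples now run through 3 states with every (state, symbol) defined. Accept strings end in {0,2}, Reject strings end in {1}; accept={0,2}.

states=3 start=0 accept={0,2} delta: 0a->0 0b->1 0c->0 1a->0 1b->2 1c->0 2a->0 2b->0 2c->0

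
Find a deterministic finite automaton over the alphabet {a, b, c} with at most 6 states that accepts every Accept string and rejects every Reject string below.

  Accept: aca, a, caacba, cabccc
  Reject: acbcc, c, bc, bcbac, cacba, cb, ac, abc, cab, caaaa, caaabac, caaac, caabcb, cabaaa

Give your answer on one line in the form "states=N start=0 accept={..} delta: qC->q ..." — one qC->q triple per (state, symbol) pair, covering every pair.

states=4 start=0 accept={0,2} delta: 0a->0 0b->0 0c->1 1a->2 1b->1 1c->1 2a->1 2b->3 2c->3 3a->1 3b->2 3c->2

Grow the machine one transition at a time. Run the examples from 0; the earliest place one falls off (shortest prefix, ties alphabetical) gets sent to the lowest-numbered state that keeps every Accept/Reject pair distinguishable — a pair clashes when both reach the same state with identical unread suffix — and to a fresh state only if none does.
a: 0a undefined. 0a->0: ok.
b: 0b undefined. 0b->0: ok.
c: 0c undefined. 0c->0: no, aca/acbcc meet in 0. Open state 1: 0c->1.
ca: 1a undefined. 1a->0: no, aca/cab meet in 0. 1a->1: no, aca/c meet in 1. Open state 2: 1a->2.
cb: 1b undefined. 1b->0: no, a/cb meet in 0. 1b->1: ok.
caa: 2a undefined. 2a->0: no, a/caaaa meet in 0. 2a->1: ok.
cab: 2b undefined. 2b->0: no, a/cab meet in 0. 2b->1: no, aca/cabaaa meet in 2. 2b->2: no, aca/cab meet in 2. Open state 3: 2b->3.
cac: 2c undefined. 2c->0: no, a/bcbac meet in 0. 2c->1: no, aca/cacba meet in 2. 2c->2: no, aca/bcbac meet in 2. 2c->3: ok.
acbc: 1c undefined. 1c->0: no, a/caabcb meet in 0. 1c->1: ok.
caba: 3a undefined. 3a->0: no, a/cabaaa meet in 0. 3a->1: ok.
cabc: 3c undefined. 3c->0: no, cabccc/acbcc meet in 1. 3c->1: no, cabccc/acbcc meet in 1. 3c->2: ok.
cacb: 3b undefined. 3b->0: no, a/cacba meet in 0. 3b->1: no, aca/cacba meet in 2. 3b->2: ok.
All examples now run through 4 states with every (state, symbol) defined. Accept strings end in {0,2}, Reject strings end in {1,3}; accept={0,2}.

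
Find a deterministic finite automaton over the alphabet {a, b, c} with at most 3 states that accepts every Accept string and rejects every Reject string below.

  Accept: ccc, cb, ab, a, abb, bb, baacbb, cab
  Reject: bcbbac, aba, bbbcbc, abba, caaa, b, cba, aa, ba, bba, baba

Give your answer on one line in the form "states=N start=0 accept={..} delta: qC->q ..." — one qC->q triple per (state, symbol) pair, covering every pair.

states=3 start=0 accept={1} delta: 0a->1 0b->2 0c->1 1a->2 1b->1 1c->0 2a->2 2b->1 2c->0

State merging on the prefix tree: take the shortest (then alphabetical) example prefix whose next move is undefined and point that move at state 0, else 1, else 2, ...; a target is out if some Accept/Reject pair would then sit in one state with the same input left (inseparable). If every existing state is out, open a new one.
a: 0a undefined. 0a->0: no, ab/b meet in 0 with "b" left. Open state 1: 0a->1.
b: 0b undefined. 0b->0: no, a/ba meet in 1. 0b->1: no, a/b meet in 1. Open state 2: 0b->2.
c: 0c undefined. 0c->0: no, cb/b meet in 2. 0c->1: ok.
aa: 1a undefined. 1a->0: no, cab/b meet in 2. 1a->1: no, a/caaa meet in 1. 1a->2: ok.
ab: 1b undefined. 1b->0: no, a/aba meet in 1. 1b->1: ok.
ba: 2a undefined. 2a->0: no, cb/caaa meet in 1. 2a->1: no, cb/ba meet in 1. 2a->2: ok.
bb: 2b undefined. 2b->0: no, cb/bba meet in 1. 2b->1: ok.
bc: 2c undefined. 2c->0: ok.
cc: 1c undefined. 1c->0: ok.
All examples now run through 3 states with every (state, symbol) defined. Accept strings end in {1}, Reject strings end in {0,2}; accept={1}.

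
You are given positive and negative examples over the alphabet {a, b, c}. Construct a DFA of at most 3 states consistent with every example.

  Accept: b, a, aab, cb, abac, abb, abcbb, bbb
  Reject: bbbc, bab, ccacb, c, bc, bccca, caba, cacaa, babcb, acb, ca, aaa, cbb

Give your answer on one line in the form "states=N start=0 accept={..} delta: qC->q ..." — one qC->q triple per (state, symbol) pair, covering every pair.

states=3 start=0 accept={0,1} delta: 0a->1 0b->0 0c->2 1a->2 1b->2 1c->1 2a->2 2b->1 2c->1

State merging on the prefix tree: take the shortest (then alphabetical) example prefix whose next move is undefined and point that move at state 0, else 1, else 2, ...; a target is out if some Accept/Reject pair would then sit in one state with the same input left (inseparable). If every existing state is out, open a new one.
a: 0a undefined. 0a->0: no, a/aaa meet in 0. Open state 1: 0a->1.
b: 0b undefined. 0b->0: ok.
c: 0c undefined. 0c->0: no, b/bbbc meet in 0. 0c->1: no, a/bbbc meet in 1. Open state 2: 0c->2.
aa: 1a undefined. 1a->0: no, a/aaa meet in 1. 1a->1: no, a/aaa meet in 1. 1a->2: ok.
ab: 1b undefined. 1b->0: no, b/bab meet in 0. 1b->1: no, a/bab meet in 1. 1b->2: ok.
ac: 1c undefined. 1c->0: no, b/acb meet in 0. 1c->1: ok.
ca: 2a undefined. 2a->0: no, b/ca meet in 0. 2a->1: no, a/caba meet in 1. 2a->2: ok.
cb: 2b undefined. 2b->0: no, b/cbb meet in 0. 2b->1: ok.
cc: 2c undefined. 2c->0: no, b/babcb meet in 0. 2c->1: ok.
All examples now run through 3 states with every (state, symbol) defined. Accept strings end in {0,1}, Reject strings end in {2}; accept={0,1}.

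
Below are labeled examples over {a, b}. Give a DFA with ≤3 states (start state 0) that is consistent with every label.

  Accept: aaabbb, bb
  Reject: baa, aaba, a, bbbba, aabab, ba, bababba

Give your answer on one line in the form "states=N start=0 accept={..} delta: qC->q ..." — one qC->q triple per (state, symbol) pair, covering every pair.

states=3 start=0 accept={2} delta: 0a->0 0b->1 1a->0 1b->2 2a->0 2b->2

State merging on the prefix tree: take the shortest (then alphabetical) example prefix whose next move is undefined and point that move at state 0, else 1, else 2, ...; a target is out if some Accept/Reject pair would then sit in one state with the same input left (inseparable). If every existing state is out, open a new one.
a: 0a undefined. 0a->0: ok.
b: 0b undefined. 0b->0: no, aaabbb/baa meet in 0. Open state 1: 0b->1.
ba: 1a undefined. 1a->0: ok.
bb: 1b undefined. 1b->0: no, aaabbb/aabab meet in 1. 1b->1: no, aaabbb/aabab meet in 1. Open state 2: 1b->2.
bbb: 2b undefined. 2b->0: no, aaabbb/baa meet in 0. 2b->1: no, aaabbb/aabab meet in 1. 2b->2: ok.
bbbba: 2a undefined. 2a->0: ok.
All examples now run through 3 states with every (state, symbol) defined. Accept strings end in {2}, Reject strings end in {0,1}; accept={2}.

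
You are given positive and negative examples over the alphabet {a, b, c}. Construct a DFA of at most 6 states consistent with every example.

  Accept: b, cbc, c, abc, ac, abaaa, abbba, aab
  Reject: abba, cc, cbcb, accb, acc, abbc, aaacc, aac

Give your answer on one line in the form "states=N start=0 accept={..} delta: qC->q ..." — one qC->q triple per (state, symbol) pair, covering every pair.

Fold the examples into a partial DFA from state 0: repeatedly fix the first undefined (state, symbol) met by the shortest-then-alphabetical prefix, trying targets in increasing order and rejecting any under which an Accept and a Reject string meet in one state with the same remainder; add a state when all current targets are rejected. Accepting states are where Accept strings end.
a: 0a undefined. 0a->0: no, c/aac meet in 0 with "c" left. Open state 1: 0a->1.
b: 0b undefined. 0b->0: ok.
c: 0c undefined. 0c->0: no, b/cc meet in 0. 0c->1: no, ac/cc meet in 1 with "c" left. Open state 2: 0c->2.
aa: 1a undefined. 1a->0: no, c/aac meet in 2. 1a->1: no, ac/aac meet in 1 with "c" left. 1a->2: ok.
ab: 1b undefined. 1b->0: no, c/abbc meet in 2. 1b->1: no, c/abba meet in 2. 1b->2: no, cbc/abbc meet in 2 with "bc" left. Open state 3: 1b->3.
ac: 1c undefined. 1c->0: no, c/acc meet in 2. 1c->1: no, ac/acc meet in 1. 1c->2: ok.
cb: 2b undefined. 2b->0: no, b/cbcb meet in 0. 2b->1: no, aab/cbcb meet in 1. 2b->2: no, cbc/cc meet in 2 with "c" left. 2b->3: ok.
cc: 2c undefined. 2c->0: no, b/cc meet in 0. 2c->1: no, aab/accb meet in 3. 2c->2: no, c/cc meet in 2. 2c->3: no, aab/cc meet in 3. Open state 4: 2c->4.
aaa: 2a undefined. 2a->0: ok.
aba: 3a undefined. 3a->0: ok.
abb: 3b undefined. 3b->0: no, c/abbc meet in 2. 3b->1: no, c/abba meet in 2. 3b->2: no, b/abba meet in 0. 3b->3: no, b/abba meet in 0. 3b->4: ok.
abc: 3c undefined. 3c->0: no, b/cbcb meet in 0. 3c->1: no, aab/cbcb meet in 3. 3c->2: no, aab/cbcb meet in 3. 3c->3: ok.
abba: 4a undefined. 4a->0: no, b/abba meet in 0. 4a->1: ok.
abbb: 4b undefined. 4b->0: no, b/accb meet in 0. 4b->1: ok.
abbc: 4c undefined. 4c->0: no, b/abbc meet in 0. 4c->1: ok.
All examples now run through 5 states with every (state, symbol) defined. Accept strings end in {0,2,3}, Reject strings end in {1,4}; accept={0,2,3}.

states=5 start=0 accept={0,2,3} delta: 0a->1 0b->0 0c->2 1a->2 1b->3 1c->2 2a->0 2b->3 2c->4 3a->0 3b->4 3c->3 4a->1 4b->1 4c->1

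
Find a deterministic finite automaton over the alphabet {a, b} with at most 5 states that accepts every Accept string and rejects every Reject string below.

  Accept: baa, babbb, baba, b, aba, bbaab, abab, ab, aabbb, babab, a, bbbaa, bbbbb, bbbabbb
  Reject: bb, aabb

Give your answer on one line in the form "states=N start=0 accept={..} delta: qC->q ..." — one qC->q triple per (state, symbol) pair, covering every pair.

State merging on the prefix tree: take the shortest (then alphabetical) example prefix whose next move is undefined and point that move at state 0, else 1, else 2, ...; a target is out if some Accept/Reject pair would then sit in one state with the same input left (inseparable). If every existing state is out, open a new one.
a: 0a undefined. 0a->0: ok.
b: 0b undefined. 0b->0: no, baa/bb meet in 0. Open state 1: 0b->1.
ba: 1a undefined. 1a->0: ok.
bb: 1b undefined. 1b->0: no, baa/bb meet in 0. 1b->1: no, babbb/bb meet in 1. Open state 2: 1b->2.
bba: 2a undefined. 2a->0: ok.
bbb: 2b undefined. 2b->0: no, bbbbb/bb meet in 2. 2b->1: ok.
All examples now run through 3 states with every (state, symbol) defined. Accept strings end in {0,1}, Reject strings end in {2}; accept={0,1}.

states=3 start=0 accept={0,1} delta: 0a->0 0b->1 1a->0 1b->2 2a->0 2b->1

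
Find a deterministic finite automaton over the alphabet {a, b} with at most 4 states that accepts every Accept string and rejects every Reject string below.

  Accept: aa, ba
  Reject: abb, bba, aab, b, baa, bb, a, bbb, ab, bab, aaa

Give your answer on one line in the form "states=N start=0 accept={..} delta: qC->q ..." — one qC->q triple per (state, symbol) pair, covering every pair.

State merging on the prefix tree: take the shortest (then alphabetical) example prefix whose next move is undefined and point that move at state 0, else 1, else 2, ...; a target is out if some Accept/Reject pair would then sit in one state with the same input left (inseparable). If every existing state is out, open a new one.
a: 0a undefined. 0a->0: no, aa/a meet in 0. Open state 1: 0a->1.
b: 0b undefined. 0b->0: no, aa/baa meet in 1 with "a" left. 0b->1: ok.
aa: 1a undefined. 1a->0: ok.
ab: 1b undefined. 1b->0: no, aa/bb meet in 0. 1b->1: no, aa/bba meet in 0. Open state 2: 1b->2.
abb: 2b undefined. 2b->0: no, aa/abb meet in 0. 2b->1: ok.
bba: 2a undefined. 2a->0: no, aa/bba meet in 0. 2a->1: ok.
All examples now run through 3 states with every (state, symbol) defined. Accept strings end in {0}, Reject strings end in {1,2}; accept={0}.

states=3 start=0 accept={0} delta: 0a->1 0b->1 1a->0 1b->2 2a->1 2b->1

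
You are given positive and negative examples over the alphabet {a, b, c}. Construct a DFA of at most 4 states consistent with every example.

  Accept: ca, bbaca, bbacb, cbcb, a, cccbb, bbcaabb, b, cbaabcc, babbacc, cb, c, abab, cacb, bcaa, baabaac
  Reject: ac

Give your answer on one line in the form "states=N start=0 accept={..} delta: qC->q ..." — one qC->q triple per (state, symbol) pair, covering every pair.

Grow the machine one transition at a time. Run the examples from 0; the earliest place one falls off (shortest prefix, ties alphabetical) gets sent to the lowest-numbered state that keeps every Accept/Reject pair distinguishable — a pair clashes when both reach the same state with identical unread suffix — and to a fresh state only if none does.
a: 0a undefined. 0a->0: no, c/ac meet in 0 with "c" left. Open state 1: 0a->1.
b: 0b undefined. 0b->0: ok.
c: 0c undefined. 0c->0: ok.
ab: 1b undefined. 1b->0: ok.
ac: 1c undefined. 1c->0: no, bbacb/ac meet in 0. 1c->1: no, ca/ac meet in 1. Open state 2: 1c->2.
baa: 1a undefined. 1a->0: ok.
cacb: 2b undefined. 2b->0: ok.
bbaca: 2a undefined. 2a->0: ok.
babbacc: 2c undefined. 2c->0: ok.
All examples now run through 3 states with every (state, symbol) defined. Accept strings end in {0,1}, Reject strings end in {2}; accept={0,1}.

states=3 start=0 accept={0,1} delta: 0a->1 0b->0 0c->0 1a->0 1b->0 1c->2 2a->0 2b->0 2c->0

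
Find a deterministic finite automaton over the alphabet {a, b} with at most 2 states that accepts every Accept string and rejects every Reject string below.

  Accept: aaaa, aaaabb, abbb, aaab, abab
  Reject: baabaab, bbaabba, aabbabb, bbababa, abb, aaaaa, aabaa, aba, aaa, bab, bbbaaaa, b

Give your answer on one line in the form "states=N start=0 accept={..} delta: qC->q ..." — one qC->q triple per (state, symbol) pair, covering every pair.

states=2 start=0 accept={0} delta: 0a->1 0b->1 1a->0 1b->0

State merging on the prefix tree: take the shortest (then alphabetical) example prefix whose next move is undefined and point that move at state 0, else 1, else 2, ...; a target is out if some Accept/Reject pair would then sit in one state with the same input left (inseparable). If every existing state is out, open a new one.
a: 0a undefined. 0a->0: no, aaaa/aaaaa meet in 0. Open state 1: 0a->1.
b: 0b undefined. 0b->0: no, aaaa/bbbaaaa meet in 1 with "aaa" left. 0b->1: ok.
aa: 1a undefined. 1a->0: ok.
ab: 1b undefined. 1b->0: ok.
All examples now run through 2 states with every (state, symbol) defined. Accept strings end in {0}, Reject strings end in {1}; accept={0}.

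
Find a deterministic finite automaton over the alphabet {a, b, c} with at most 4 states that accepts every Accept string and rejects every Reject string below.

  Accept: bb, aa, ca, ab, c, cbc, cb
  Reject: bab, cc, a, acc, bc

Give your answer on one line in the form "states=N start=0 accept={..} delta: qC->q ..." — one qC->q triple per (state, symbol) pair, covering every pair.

states=3 start=0 accept={0,2} delta: 0a->1 0b->1 0c->2 1a->0 1b->0 1c->1 2a->0 2b->0 2c->1

State merging on the prefix tree: take the shortest (then alphabetical) example prefix whose next move is undefined and point that move at state 0, else 1, else 2, ...; a target is out if some Accept/Reject pair would then sit in one state with the same input left (inseparable). If every existing state is out, open a new one.
a: 0a undefined. 0a->0: no, aa/a meet in 0. Open state 1: 0a->1.
b: 0b undefined. 0b->0: no, ab/bab meet in 1 with "b" left. 0b->1: ok.
c: 0c undefined. 0c->0: no, ca/a meet in 1. 0c->1: no, c/a meet in 1. Open state 2: 0c->2.
aa: 1a undefined. 1a->0: ok.
ab: 1b undefined. 1b->0: ok.
ac: 1c undefined. 1c->0: no, bb/bc meet in 0. 1c->1: ok.
ca: 2a undefined. 2a->0: ok.
cb: 2b undefined. 2b->0: ok.
cc: 2c undefined. 2c->0: no, bb/cc meet in 0. 2c->1: ok.
All examples now run through 3 states with every (state, symbol) defined. Accept strings end in {0,2}, Reject strings end in {1}; accept={0,2}.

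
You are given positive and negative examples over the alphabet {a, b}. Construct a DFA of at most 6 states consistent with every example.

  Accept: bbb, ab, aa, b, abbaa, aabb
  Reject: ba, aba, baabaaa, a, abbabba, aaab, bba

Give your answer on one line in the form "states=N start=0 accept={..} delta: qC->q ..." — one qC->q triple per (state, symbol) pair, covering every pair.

states=4 start=0 accept={0,2} delta: 0a->1 0b->0 1a->2 1b->0 2a->2 2b->3 3a->3 3b->0

Grow the machine one transition at a time. Run the examples from 0; the earliest place one falls off (shortest prefix, ties alphabetical) gets sent to the lowest-numbered state that keeps every Accept/Reject pair distinguishable — a pair clashes when both reach the same state with identical unread suffix — and to a fresh state only if none does.
a: 0a undefined. 0a->0: no, ab/aaab meet in 0 with "b" left. Open state 1: 0a->1.
b: 0b undefined. 0b->0: ok.
aa: 1a undefined. 1a->0: no, ab/aaab meet in 1 with "b" left. 1a->1: no, ab/aaab meet in 1 with "b" left. Open state 2: 1a->2.
ab: 1b undefined. 1b->0: ok.
aaa: 2a undefined. 2a->0: no, bbb/aaab meet in 0. 2a->1: no, bbb/aaab meet in 0. 2a->2: ok.
aab: 2b undefined. 2b->0: no, bbb/aaab meet in 0. 2b->1: no, aa/baabaaa meet in 2. 2b->2: no, aa/baabaaa meet in 2. Open state 3: 2b->3.
aabb: 3b undefined. 3b->0: ok.
baaba: 3a undefined. 3a->0: no, aa/baabaaa meet in 2. 3a->1: no, aa/baabaaa meet in 2. 3a->2: no, aa/baabaaa meet in 2. 3a->3: ok.
All examples now run through 4 states with every (state, symbol) defined. Accept strings end in {0,2}, Reject strings end in {1,3}; accept={0,2}.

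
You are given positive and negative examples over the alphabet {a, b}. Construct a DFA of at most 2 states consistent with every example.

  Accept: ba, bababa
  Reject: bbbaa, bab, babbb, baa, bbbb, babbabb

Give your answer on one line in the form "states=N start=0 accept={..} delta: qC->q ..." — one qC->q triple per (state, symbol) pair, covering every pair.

states=2 start=0 accept={1} delta: 0a->1 0b->0 1a->0 1b->0

State merging on the prefix tree: take the shortest (then alphabetical) example prefix whose next move is undefined and point that move at state 0, else 1, else 2, ...; a target is out if some Accept/Reject pair would then sit in one state with the same input left (inseparable). If every existing state is out, open a new one.
b: 0b undefined. 0b->0: ok.
ba: 0a undefined. 0a->0: no, ba/bbbaa meet in 0. Open state 1: 0a->1.
baa: 1a undefined. 1a->0: ok.
bab: 1b undefined. 1b->0: ok.
All examples now run through 2 states with every (state, symbol) defined. Accept strings end in {1}, Reject strings end in {0}; accept={1}.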